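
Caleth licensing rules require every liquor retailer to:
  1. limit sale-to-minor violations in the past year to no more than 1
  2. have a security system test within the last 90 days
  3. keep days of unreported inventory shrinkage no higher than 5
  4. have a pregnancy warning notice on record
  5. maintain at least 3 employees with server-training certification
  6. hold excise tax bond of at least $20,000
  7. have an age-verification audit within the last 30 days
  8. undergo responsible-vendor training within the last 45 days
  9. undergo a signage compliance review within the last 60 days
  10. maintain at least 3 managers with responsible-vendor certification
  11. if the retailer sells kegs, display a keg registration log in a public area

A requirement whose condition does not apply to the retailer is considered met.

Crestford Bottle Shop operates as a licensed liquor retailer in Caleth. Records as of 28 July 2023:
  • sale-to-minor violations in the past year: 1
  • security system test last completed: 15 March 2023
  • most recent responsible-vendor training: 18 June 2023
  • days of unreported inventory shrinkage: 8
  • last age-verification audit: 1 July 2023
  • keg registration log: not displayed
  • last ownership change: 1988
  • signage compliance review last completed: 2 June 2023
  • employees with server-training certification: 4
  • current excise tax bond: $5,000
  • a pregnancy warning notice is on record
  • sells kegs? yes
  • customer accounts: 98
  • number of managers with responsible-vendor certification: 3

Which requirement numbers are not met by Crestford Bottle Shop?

1. sale-to-minor violations in the past year 1 ≤ 1 → met
2. security system test 135 days ago vs limit 90 → not met
3. days of unreported inventory shrinkage 8 > 5 → not met
4. pregnancy warning notice present → met
5. employees with server-training certification 4 ≥ 3 → met
6. excise tax bond $5,000 < $20,000 → not met
7. age-verification audit 27 days ago vs limit 30 → met
8. responsible-vendor training 40 days ago vs limit 45 → met
9. signage compliance review 56 days ago vs limit 60 → met
10. managers with responsible-vendor certification 3 ≥ 3 → met
11. condition 'sells kegs' holds; keg registration log absent → not met
Not met: 2, 3, 6, 11

2, 3, 6, 11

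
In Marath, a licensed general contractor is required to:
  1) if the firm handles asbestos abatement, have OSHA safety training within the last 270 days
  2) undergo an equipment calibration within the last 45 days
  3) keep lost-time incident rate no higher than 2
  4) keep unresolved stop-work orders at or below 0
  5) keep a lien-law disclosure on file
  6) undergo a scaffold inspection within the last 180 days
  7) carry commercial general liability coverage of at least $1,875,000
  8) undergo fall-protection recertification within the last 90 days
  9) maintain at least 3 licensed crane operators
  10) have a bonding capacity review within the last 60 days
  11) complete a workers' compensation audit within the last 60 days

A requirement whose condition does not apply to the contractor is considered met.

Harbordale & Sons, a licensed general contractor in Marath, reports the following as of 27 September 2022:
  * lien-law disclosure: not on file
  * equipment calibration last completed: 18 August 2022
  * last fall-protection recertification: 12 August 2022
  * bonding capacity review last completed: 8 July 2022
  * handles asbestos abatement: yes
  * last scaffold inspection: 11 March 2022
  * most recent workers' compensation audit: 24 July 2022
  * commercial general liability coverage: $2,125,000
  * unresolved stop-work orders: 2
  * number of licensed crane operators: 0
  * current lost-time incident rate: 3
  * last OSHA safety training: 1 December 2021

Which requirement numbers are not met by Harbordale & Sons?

1, 3, 4, 5, 6, 9, 10, 11

1. condition 'handles asbestos abatement' holds; OSHA safety training 300 days ago vs limit 270 → not met
2. equipment calibration 40 days ago vs limit 45 → met
3. lost-time incident rate 3 > 2 → not met
4. unresolved stop-work orders 2 > 0 → not met
5. lien-law disclosure absent → not met
6. scaffold inspection 200 days ago vs limit 180 → not met
7. commercial general liability coverage $2,125,000 ≥ $1,875,000 → met
8. fall-protection recertification 46 days ago vs limit 90 → met
9. licensed crane operators 0 < 3 → not met
10. bonding capacity review 81 days ago vs limit 60 → not met
11. workers' compensation audit 65 days ago vs limit 60 → not met
Not met: 1, 3, 4, 5, 6, 9, 10, 11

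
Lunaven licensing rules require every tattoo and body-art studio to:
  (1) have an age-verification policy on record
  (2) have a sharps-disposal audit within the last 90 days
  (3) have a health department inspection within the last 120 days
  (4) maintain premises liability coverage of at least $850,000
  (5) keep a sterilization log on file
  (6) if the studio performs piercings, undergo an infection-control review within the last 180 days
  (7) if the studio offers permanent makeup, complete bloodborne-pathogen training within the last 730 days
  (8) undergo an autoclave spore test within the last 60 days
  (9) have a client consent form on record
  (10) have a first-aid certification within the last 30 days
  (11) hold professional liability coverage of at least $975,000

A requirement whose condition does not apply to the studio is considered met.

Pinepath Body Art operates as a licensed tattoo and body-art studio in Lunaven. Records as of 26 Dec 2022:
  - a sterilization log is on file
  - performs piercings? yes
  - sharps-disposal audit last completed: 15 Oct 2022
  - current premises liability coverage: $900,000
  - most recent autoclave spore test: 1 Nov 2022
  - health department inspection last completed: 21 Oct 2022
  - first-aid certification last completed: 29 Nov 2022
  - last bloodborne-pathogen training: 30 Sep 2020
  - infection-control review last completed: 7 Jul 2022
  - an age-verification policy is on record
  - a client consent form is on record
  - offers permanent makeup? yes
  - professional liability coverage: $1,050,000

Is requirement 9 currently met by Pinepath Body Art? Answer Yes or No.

9. client consent form present → met

Yes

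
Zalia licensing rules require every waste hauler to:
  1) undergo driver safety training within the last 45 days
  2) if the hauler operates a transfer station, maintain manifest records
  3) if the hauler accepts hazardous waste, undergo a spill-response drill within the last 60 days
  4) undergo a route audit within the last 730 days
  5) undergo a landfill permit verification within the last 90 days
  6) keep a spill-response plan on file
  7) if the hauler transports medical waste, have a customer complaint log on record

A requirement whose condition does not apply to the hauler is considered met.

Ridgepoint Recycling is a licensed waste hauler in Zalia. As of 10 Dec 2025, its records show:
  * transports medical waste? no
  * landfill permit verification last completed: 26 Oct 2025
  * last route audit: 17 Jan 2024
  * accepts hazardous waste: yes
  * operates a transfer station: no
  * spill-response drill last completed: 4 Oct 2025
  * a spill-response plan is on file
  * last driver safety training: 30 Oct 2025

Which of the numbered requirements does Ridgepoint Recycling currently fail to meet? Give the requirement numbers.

1. driver safety training 41 days ago vs limit 45 → met
2. condition 'operates a transfer station' does not hold → requirement n/a → met
3. condition 'accepts hazardous waste' holds; spill-response drill 67 days ago vs limit 60 → not met
4. route audit 693 days ago vs limit 730 → met
5. landfill permit verification 45 days ago vs limit 90 → met
6. spill-response plan present → met
7. condition 'transports medical waste' does not hold → requirement n/a → met
Not met: 3

3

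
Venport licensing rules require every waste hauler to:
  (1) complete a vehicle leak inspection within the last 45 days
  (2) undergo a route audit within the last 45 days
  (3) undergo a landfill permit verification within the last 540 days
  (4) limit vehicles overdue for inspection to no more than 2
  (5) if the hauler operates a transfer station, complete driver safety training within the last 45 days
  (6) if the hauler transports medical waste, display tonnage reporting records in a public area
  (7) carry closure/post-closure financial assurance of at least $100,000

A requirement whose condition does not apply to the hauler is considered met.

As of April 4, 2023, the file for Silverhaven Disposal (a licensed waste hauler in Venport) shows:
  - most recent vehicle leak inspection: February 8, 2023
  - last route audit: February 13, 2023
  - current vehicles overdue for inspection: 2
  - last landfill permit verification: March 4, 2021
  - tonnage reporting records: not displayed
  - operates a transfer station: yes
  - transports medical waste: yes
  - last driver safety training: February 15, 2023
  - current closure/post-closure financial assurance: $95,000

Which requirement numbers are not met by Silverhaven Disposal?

1. vehicle leak inspection 55 days ago vs limit 45 → not met
2. route audit 50 days ago vs limit 45 → not met
3. landfill permit verification 761 days ago vs limit 540 → not met
4. vehicles overdue for inspection 2 ≤ 2 → met
5. condition 'operates a transfer station' holds; driver safety training 48 days ago vs limit 45 → not met
6. condition 'transports medical waste' holds; tonnage reporting records absent → not met
7. closure/post-closure financial assurance $95,000 < $100,000 → not met
Not met: 1, 2, 3, 5, 6, 7

1, 2, 3, 5, 6, 7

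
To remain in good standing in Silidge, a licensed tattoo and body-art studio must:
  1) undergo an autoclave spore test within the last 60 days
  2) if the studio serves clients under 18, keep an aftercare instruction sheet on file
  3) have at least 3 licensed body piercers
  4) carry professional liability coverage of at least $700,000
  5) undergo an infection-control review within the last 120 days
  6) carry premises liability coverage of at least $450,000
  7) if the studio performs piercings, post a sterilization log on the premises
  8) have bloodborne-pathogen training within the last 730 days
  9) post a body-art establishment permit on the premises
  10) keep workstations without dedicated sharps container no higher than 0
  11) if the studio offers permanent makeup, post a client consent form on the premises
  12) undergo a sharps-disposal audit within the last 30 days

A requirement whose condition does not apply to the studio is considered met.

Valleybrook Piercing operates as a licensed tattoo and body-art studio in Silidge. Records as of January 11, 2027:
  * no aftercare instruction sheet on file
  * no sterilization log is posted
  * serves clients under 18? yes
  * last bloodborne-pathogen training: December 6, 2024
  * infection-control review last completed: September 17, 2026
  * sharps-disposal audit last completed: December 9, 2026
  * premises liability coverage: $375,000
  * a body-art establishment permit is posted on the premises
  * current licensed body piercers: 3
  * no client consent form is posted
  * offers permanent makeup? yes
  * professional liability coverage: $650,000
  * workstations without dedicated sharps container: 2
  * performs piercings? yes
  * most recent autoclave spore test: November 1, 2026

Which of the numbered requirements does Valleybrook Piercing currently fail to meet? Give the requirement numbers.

1, 2, 4, 6, 7, 8, 10, 11, 12

1. autoclave spore test 71 days ago vs limit 60 → not met
2. condition 'serves clients under 18' holds; aftercare instruction sheet absent → not met
3. licensed body piercers 3 ≥ 3 → met
4. professional liability coverage $650,000 < $700,000 → not met
5. infection-control review 116 days ago vs limit 120 → met
6. premises liability coverage $375,000 < $450,000 → not met
7. condition 'performs piercings' holds; sterilization log absent → not met
8. bloodborne-pathogen training 766 days ago vs limit 730 → not met
9. body-art establishment permit present → met
10. workstations without dedicated sharps container 2 > 0 → not met
11. condition 'offers permanent makeup' holds; client consent form absent → not met
12. sharps-disposal audit 33 days ago vs limit 30 → not met
Not met: 1, 2, 4, 6, 7, 8, 10, 11, 12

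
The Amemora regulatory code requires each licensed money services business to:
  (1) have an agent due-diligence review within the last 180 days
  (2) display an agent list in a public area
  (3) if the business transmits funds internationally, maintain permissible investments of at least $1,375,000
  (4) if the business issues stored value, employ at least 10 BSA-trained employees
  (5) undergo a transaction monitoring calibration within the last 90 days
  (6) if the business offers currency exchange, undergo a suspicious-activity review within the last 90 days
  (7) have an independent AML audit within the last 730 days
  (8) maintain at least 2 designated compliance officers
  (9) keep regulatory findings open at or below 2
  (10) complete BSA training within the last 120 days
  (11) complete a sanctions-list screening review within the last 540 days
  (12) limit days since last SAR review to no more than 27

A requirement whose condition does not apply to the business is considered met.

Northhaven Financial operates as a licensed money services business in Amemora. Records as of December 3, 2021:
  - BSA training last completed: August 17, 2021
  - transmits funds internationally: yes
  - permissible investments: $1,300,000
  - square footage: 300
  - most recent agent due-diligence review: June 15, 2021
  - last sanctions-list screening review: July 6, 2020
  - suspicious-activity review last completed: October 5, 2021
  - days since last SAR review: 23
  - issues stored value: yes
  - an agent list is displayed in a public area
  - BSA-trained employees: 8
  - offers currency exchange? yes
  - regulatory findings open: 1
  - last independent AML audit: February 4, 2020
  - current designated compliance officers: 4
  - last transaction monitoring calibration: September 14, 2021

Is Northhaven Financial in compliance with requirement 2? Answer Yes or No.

2. agent list present → met

Yes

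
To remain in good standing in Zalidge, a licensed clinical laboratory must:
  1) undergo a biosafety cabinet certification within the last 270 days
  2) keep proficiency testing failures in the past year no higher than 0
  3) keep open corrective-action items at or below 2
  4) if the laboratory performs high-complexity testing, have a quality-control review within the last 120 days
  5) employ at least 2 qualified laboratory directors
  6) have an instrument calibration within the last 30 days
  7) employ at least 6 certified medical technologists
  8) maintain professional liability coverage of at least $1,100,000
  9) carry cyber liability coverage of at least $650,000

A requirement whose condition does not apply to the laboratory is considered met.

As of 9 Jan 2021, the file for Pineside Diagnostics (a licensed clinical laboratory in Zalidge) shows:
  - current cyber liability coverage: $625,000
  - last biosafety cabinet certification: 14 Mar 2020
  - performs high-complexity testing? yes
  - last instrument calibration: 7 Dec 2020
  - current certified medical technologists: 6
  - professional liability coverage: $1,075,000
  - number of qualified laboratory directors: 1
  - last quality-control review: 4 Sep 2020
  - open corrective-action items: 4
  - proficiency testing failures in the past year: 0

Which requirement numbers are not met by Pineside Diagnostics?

1. biosafety cabinet certification 301 days ago vs limit 270 → not met
2. proficiency testing failures in the past year 0 ≤ 0 → met
3. open corrective-action items 4 > 2 → not met
4. condition 'performs high-complexity testing' holds; quality-control review 127 days ago vs limit 120 → not met
5. qualified laboratory directors 1 < 2 → not met
6. instrument calibration 33 days ago vs limit 30 → not met
7. certified medical technologists 6 ≥ 6 → met
8. professional liability coverage $1,075,000 < $1,100,000 → not met
9. cyber liability coverage $625,000 < $650,000 → not met
Not met: 1, 3, 4, 5, 6, 8, 9

1, 3, 4, 5, 6, 8, 9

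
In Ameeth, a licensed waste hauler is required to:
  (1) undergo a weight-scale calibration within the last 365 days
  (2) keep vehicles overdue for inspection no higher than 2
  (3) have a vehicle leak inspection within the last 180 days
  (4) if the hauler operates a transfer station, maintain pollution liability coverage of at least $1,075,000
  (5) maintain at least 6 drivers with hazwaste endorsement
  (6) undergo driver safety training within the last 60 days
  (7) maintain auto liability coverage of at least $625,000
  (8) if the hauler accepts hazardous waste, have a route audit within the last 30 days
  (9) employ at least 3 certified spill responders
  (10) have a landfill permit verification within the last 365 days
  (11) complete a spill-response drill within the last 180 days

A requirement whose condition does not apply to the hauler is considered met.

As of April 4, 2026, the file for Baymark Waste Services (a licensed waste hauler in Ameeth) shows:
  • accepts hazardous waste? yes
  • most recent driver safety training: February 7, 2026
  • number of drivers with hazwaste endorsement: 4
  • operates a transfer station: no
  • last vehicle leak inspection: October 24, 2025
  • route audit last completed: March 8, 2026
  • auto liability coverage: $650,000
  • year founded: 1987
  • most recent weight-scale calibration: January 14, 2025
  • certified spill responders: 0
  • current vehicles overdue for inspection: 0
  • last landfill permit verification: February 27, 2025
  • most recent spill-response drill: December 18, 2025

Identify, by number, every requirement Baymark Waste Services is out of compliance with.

1. weight-scale calibration 445 days ago vs limit 365 → not met
2. vehicles overdue for inspection 0 ≤ 2 → met
3. vehicle leak inspection 162 days ago vs limit 180 → met
4. condition 'operates a transfer station' does not hold → requirement n/a → met
5. drivers with hazwaste endorsement 4 < 6 → not met
6. driver safety training 56 days ago vs limit 60 → met
7. auto liability coverage $650,000 ≥ $625,000 → met
8. condition 'accepts hazardous waste' holds; route audit 27 days ago vs limit 30 → met
9. certified spill responders 0 < 3 → not met
10. landfill permit verification 401 days ago vs limit 365 → not met
11. spill-response drill 107 days ago vs limit 180 → met
Not met: 1, 5, 9, 10

1, 5, 9, 10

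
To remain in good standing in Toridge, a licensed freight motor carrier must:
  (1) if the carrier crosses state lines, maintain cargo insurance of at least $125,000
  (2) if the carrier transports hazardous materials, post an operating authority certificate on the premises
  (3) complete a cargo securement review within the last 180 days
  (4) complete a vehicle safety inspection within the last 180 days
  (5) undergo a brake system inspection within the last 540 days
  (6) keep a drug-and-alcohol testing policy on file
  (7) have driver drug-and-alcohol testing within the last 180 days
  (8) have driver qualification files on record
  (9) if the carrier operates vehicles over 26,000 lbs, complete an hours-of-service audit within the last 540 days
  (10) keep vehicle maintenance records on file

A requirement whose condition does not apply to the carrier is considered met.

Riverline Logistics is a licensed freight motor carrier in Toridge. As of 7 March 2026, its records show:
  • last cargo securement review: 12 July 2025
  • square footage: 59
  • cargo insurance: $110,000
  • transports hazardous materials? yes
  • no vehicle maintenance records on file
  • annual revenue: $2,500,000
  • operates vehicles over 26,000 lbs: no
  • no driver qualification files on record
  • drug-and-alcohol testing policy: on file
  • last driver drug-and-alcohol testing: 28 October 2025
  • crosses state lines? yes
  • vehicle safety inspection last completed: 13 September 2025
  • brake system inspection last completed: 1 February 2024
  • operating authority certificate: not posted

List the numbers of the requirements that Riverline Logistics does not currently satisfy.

1, 2, 3, 5, 8, 10

1. condition 'crosses state lines' holds; cargo insurance $110,000 < $125,000 → not met
2. condition 'transports hazardous materials' holds; operating authority certificate absent → not met
3. cargo securement review 238 days ago vs limit 180 → not met
4. vehicle safety inspection 175 days ago vs limit 180 → met
5. brake system inspection 765 days ago vs limit 540 → not met
6. drug-and-alcohol testing policy present → met
7. driver drug-and-alcohol testing 130 days ago vs limit 180 → met
8. driver qualification files absent → not met
9. condition 'operates vehicles over 26,000 lbs' does not hold → requirement n/a → met
10. vehicle maintenance records absent → not met
Not met: 1, 2, 3, 5, 8, 10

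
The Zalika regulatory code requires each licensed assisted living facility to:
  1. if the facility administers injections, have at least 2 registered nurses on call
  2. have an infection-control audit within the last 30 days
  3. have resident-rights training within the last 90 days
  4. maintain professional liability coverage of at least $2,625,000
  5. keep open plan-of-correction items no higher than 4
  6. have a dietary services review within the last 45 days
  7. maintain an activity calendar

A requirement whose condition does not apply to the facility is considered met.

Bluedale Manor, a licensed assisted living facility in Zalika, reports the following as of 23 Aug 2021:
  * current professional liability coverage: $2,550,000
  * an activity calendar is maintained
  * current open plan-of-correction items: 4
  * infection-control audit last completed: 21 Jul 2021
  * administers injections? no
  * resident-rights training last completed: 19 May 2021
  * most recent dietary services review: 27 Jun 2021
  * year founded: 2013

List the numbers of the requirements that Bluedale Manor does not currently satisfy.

2, 3, 4, 6

1. condition 'administers injections' does not hold → requirement n/a → met
2. infection-control audit 33 days ago vs limit 30 → not met
3. resident-rights training 96 days ago vs limit 90 → not met
4. professional liability coverage $2,550,000 < $2,625,000 → not met
5. open plan-of-correction items 4 ≤ 4 → met
6. dietary services review 57 days ago vs limit 45 → not met
7. activity calendar present → met
Not met: 2, 3, 4, 6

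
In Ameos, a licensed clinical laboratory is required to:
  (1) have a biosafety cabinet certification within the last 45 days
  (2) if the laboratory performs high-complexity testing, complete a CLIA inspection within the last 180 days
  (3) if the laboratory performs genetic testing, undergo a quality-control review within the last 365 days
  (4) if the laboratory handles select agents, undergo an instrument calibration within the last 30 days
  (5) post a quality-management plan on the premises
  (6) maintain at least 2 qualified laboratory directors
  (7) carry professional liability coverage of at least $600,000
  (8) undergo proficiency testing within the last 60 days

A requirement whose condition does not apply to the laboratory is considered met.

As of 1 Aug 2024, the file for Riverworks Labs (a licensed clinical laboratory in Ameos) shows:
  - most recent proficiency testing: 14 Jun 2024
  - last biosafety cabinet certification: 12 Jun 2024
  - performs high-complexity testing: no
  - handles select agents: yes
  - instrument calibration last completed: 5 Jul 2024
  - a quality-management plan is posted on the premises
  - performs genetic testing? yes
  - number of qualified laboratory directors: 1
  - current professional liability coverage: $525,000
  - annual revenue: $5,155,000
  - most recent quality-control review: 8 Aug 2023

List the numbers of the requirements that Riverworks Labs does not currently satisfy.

1, 6, 7

1. biosafety cabinet certification 50 days ago vs limit 45 → not met
2. condition 'performs high-complexity testing' does not hold → requirement n/a → met
3. condition 'performs genetic testing' holds; quality-control review 359 days ago vs limit 365 → met
4. condition 'handles select agents' holds; instrument calibration 27 days ago vs limit 30 → met
5. quality-management plan present → met
6. qualified laboratory directors 1 < 2 → not met
7. professional liability coverage $525,000 < $600,000 → not met
8. proficiency testing 48 days ago vs limit 60 → met
Not met: 1, 6, 7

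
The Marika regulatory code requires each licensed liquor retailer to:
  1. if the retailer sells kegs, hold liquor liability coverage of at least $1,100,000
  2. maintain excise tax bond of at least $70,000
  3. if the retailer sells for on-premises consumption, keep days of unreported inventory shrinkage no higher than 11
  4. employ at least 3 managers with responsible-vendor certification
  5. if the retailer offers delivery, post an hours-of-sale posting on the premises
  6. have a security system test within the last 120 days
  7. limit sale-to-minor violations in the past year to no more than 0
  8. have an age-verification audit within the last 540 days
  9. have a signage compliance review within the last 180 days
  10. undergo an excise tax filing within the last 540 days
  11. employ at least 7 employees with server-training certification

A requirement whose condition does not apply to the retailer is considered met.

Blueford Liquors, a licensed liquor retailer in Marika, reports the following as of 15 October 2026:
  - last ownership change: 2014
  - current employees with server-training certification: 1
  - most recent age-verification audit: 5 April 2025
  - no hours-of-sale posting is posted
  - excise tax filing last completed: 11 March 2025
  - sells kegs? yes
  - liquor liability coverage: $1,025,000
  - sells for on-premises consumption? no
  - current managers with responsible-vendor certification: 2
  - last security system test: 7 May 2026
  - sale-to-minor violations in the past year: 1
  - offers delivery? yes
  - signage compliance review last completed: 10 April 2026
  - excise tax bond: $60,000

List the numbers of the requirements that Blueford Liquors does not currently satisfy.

1, 2, 4, 5, 6, 7, 8, 9, 10, 11

1. condition 'sells kegs' holds; liquor liability coverage $1,025,000 < $1,100,000 → not met
2. excise tax bond $60,000 < $70,000 → not met
3. condition 'sells for on-premises consumption' does not hold → requirement n/a → met
4. managers with responsible-vendor certification 2 < 3 → not met
5. condition 'offers delivery' holds; hours-of-sale posting absent → not met
6. security system test 161 days ago vs limit 120 → not met
7. sale-to-minor violations in the past year 1 > 0 → not met
8. age-verification audit 558 days ago vs limit 540 → not met
9. signage compliance review 188 days ago vs limit 180 → not met
10. excise tax filing 583 days ago vs limit 540 → not met
11. employees with server-training certification 1 < 7 → not met
Not met: 1, 2, 4, 5, 6, 7, 8, 9, 10, 11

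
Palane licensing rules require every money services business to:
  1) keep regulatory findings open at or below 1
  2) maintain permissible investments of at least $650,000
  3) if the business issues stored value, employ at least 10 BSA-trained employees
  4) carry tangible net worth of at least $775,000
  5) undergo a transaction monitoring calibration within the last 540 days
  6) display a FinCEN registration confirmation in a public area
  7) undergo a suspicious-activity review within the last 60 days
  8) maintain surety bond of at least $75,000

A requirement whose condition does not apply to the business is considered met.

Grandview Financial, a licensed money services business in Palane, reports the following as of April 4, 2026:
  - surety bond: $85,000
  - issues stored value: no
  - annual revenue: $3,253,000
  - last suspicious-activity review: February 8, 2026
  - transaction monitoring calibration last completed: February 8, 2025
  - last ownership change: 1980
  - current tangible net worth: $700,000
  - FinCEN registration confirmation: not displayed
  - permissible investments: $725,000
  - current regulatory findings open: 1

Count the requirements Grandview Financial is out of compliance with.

2

1. regulatory findings open 1 ≤ 1 → met
2. permissible investments $725,000 ≥ $650,000 → met
3. condition 'issues stored value' does not hold → requirement n/a → met
4. tangible net worth $700,000 < $775,000 → not met
5. transaction monitoring calibration 420 days ago vs limit 540 → met
6. FinCEN registration confirmation absent → not met
7. suspicious-activity review 55 days ago vs limit 60 → met
8. surety bond $85,000 ≥ $75,000 → met
Not met: 2 of 8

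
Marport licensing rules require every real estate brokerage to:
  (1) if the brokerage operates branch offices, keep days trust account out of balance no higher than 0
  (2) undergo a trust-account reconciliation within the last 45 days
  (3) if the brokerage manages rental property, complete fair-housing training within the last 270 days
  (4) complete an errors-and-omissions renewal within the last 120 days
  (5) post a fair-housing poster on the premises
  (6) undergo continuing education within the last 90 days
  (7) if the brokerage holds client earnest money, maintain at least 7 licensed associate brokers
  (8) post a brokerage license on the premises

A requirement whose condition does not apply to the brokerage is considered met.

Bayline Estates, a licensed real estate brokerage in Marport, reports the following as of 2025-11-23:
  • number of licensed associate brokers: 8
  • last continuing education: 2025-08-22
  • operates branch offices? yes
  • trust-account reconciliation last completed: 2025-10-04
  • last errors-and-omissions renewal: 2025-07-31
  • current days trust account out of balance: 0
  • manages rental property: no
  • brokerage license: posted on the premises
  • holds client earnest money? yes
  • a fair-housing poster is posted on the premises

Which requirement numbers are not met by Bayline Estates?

2, 6

1. condition 'operates branch offices' holds; days trust account out of balance 0 ≤ 0 → met
2. trust-account reconciliation 50 days ago vs limit 45 → not met
3. condition 'manages rental property' does not hold → requirement n/a → met
4. errors-and-omissions renewal 115 days ago vs limit 120 → met
5. fair-housing poster present → met
6. continuing education 93 days ago vs limit 90 → not met
7. condition 'holds client earnest money' holds; licensed associate brokers 8 ≥ 7 → met
8. brokerage license present → met
Not met: 2, 6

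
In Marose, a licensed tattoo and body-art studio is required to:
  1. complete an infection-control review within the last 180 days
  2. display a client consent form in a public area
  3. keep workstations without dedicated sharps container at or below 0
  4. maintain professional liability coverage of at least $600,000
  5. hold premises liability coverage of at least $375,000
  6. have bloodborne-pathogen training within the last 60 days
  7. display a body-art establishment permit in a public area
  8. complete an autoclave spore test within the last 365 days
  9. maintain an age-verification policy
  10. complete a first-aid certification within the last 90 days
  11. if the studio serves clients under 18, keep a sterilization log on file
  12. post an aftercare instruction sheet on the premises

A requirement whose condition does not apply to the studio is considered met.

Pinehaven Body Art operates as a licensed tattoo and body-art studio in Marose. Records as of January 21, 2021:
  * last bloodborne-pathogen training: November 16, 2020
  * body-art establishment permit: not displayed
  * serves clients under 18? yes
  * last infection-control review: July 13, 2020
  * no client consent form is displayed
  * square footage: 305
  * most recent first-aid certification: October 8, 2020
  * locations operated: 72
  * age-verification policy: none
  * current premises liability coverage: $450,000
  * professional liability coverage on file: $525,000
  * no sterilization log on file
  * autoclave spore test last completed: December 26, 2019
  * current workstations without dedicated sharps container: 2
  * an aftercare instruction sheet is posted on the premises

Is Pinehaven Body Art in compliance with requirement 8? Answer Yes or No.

No

8. autoclave spore test 392 days ago vs limit 365 → not met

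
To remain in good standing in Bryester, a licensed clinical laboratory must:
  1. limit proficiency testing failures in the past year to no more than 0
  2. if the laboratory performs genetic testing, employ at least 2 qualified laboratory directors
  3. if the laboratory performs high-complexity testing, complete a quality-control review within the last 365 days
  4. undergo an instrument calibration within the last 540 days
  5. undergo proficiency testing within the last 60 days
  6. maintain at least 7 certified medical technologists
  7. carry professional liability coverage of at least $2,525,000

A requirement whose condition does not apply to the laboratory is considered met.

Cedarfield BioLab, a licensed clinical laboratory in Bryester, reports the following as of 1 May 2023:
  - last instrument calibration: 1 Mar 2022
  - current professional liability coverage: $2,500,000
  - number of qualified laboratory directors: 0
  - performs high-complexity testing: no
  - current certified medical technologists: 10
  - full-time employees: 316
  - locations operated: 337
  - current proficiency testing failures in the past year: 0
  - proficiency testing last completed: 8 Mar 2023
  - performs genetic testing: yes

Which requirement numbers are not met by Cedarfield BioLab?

1. proficiency testing failures in the past year 0 ≤ 0 → met
2. condition 'performs genetic testing' holds; qualified laboratory directors 0 < 2 → not met
3. condition 'performs high-complexity testing' does not hold → requirement n/a → met
4. instrument calibration 426 days ago vs limit 540 → met
5. proficiency testing 54 days ago vs limit 60 → met
6. certified medical technologists 10 ≥ 7 → met
7. professional liability coverage $2,500,000 < $2,525,000 → not met
Not met: 2, 7

2, 7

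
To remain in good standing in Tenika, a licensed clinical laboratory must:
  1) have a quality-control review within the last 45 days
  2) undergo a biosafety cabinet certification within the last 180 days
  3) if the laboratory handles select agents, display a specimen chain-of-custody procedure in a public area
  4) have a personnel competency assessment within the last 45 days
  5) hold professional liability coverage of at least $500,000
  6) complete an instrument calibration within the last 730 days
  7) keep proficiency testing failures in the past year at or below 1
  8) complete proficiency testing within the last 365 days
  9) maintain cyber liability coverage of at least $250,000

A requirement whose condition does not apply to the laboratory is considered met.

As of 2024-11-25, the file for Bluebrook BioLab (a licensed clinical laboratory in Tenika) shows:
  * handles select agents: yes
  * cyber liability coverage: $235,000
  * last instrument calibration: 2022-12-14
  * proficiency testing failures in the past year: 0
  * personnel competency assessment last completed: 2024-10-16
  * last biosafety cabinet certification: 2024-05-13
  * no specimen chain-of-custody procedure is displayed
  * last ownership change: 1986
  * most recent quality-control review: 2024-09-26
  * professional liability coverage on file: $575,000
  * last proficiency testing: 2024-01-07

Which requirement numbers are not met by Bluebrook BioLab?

1. quality-control review 60 days ago vs limit 45 → not met
2. biosafety cabinet certification 196 days ago vs limit 180 → not met
3. condition 'handles select agents' holds; specimen chain-of-custody procedure absent → not met
4. personnel competency assessment 40 days ago vs limit 45 → met
5. professional liability coverage $575,000 ≥ $500,000 → met
6. instrument calibration 712 days ago vs limit 730 → met
7. proficiency testing failures in the past year 0 ≤ 1 → met
8. proficiency testing 323 days ago vs limit 365 → met
9. cyber liability coverage $235,000 < $250,000 → not met
Not met: 1, 2, 3, 9

1, 2, 3, 9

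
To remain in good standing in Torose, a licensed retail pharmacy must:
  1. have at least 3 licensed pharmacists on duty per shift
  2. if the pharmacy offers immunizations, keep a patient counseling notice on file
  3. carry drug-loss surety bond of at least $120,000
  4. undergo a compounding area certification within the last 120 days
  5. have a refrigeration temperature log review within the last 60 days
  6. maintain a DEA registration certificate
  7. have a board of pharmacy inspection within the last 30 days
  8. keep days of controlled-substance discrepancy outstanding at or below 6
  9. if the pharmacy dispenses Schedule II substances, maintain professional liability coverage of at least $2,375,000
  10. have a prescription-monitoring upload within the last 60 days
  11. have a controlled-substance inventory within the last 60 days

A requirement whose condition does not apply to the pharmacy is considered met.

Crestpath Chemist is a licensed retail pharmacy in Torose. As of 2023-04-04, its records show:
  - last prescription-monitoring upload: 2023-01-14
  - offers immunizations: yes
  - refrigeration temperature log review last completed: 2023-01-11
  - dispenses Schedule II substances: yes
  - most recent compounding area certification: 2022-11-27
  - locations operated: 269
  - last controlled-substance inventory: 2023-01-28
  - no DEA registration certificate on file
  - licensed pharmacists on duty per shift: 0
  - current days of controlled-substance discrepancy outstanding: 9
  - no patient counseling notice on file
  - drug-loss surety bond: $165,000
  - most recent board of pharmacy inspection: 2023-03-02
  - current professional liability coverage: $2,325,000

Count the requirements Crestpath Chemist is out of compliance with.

1. licensed pharmacists on duty per shift 0 < 3 → not met
2. condition 'offers immunizations' holds; patient counseling notice absent → not met
3. drug-loss surety bond $165,000 ≥ $120,000 → met
4. compounding area certification 128 days ago vs limit 120 → not met
5. refrigeration temperature log review 83 days ago vs limit 60 → not met
6. DEA registration certificate absent → not met
7. board of pharmacy inspection 33 days ago vs limit 30 → not met
8. days of controlled-substance discrepancy outstanding 9 > 6 → not met
9. condition 'dispenses Schedule II substances' holds; professional liability coverage $2,325,000 < $2,375,000 → not met
10. prescription-monitoring upload 80 days ago vs limit 60 → not met
11. controlled-substance inventory 66 days ago vs limit 60 → not met
Not met: 10 of 11

10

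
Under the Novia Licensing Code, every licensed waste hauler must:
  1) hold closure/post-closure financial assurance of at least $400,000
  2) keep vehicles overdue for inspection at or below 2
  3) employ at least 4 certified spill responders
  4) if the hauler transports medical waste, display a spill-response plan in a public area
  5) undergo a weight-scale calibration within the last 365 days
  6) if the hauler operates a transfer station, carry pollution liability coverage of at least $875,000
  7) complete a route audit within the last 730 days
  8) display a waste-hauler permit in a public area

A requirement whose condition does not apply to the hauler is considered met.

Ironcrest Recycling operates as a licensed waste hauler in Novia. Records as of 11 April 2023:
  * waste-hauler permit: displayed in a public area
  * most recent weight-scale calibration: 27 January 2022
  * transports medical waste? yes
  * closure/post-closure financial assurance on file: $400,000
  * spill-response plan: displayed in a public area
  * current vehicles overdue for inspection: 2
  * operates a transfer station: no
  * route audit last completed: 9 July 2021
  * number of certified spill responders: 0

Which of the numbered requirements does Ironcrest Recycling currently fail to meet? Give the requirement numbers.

3, 5

1. closure/post-closure financial assurance $400,000 ≥ $400,000 → met
2. vehicles overdue for inspection 2 ≤ 2 → met
3. certified spill responders 0 < 4 → not met
4. condition 'transports medical waste' holds; spill-response plan present → met
5. weight-scale calibration 439 days ago vs limit 365 → not met
6. condition 'operates a transfer station' does not hold → requirement n/a → met
7. route audit 641 days ago vs limit 730 → met
8. waste-hauler permit present → met
Not met: 3, 5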